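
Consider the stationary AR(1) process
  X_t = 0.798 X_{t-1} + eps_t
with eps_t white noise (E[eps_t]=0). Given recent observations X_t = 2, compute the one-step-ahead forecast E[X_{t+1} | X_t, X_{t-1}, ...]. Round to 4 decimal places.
E[X_{t+1} \mid \mathcal F_t] = 1.5960

For an AR(p) model X_t = c + sum_i phi_i X_{t-i} + eps_t, the
one-step-ahead conditional mean is
  E[X_{t+1} | X_t, ...] = c + sum_i phi_i X_{t+1-i}.
Substitute known values:
  E[X_{t+1} | ...] = (0.798) * (2)
                   = 1.5960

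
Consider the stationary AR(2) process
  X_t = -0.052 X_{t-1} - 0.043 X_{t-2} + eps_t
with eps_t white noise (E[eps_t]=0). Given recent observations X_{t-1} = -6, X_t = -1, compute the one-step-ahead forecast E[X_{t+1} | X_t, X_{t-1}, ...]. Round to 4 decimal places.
E[X_{t+1} \mid \mathcal F_t] = 0.3100

For an AR(p) model X_t = c + sum_i phi_i X_{t-i} + eps_t, the
one-step-ahead conditional mean is
  E[X_{t+1} | X_t, ...] = c + sum_i phi_i X_{t+1-i}.
Substitute known values:
  E[X_{t+1} | ...] = (-0.052) * (-1) + (-0.043) * (-6)
                   = 0.3100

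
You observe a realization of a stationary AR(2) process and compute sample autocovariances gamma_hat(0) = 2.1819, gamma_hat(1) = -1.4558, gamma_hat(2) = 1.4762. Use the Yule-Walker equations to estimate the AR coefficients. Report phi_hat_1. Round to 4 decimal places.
\hat\phi_{1} = -0.3890

The Yule-Walker equations for an AR(p) process read, in matrix form,
  Gamma_p phi = r_p,   with   (Gamma_p)_{ij} = gamma(|i - j|),
                       (r_p)_i = gamma(i),   i,j = 1..p.
Substitute the sample gammas (Toeplitz matrix and right-hand side of size 2):
  Gamma_p = [[2.1819, -1.4558], [-1.4558, 2.1819]]
  r_p     = [-1.4558, 1.4762]
Written out:
  2.1819 phi_1 - 1.4558 phi_2 = -1.4558
  -1.4558 phi_1 + 2.1819 phi_2 = 1.4762
Solve by Cramer's rule:
  det = gamma(0)^2 - gamma(1)^2 = (2.1819)^2 - (-1.4558)^2 = 4.76068761 - 2.11935364 = 2.64133397
  phi_hat_1 = [gamma(1) gamma(0) - gamma(1) gamma(2)] / det = [(-1.4558)(2.1819) - (-1.4558)(1.4762)] / 2.64133397 = -1.02735806 / 2.64133397 = -0.389
  phi_hat_2 = [gamma(0) gamma(2) - gamma(1)^2] / det = [(2.1819)(1.4762) - (-1.4558)^2] / 2.64133397 = 1.10156714 / 2.64133397 = 0.417
So phi_hat = [-0.3890, 0.4170].
Therefore phi_hat_1 = -0.3890.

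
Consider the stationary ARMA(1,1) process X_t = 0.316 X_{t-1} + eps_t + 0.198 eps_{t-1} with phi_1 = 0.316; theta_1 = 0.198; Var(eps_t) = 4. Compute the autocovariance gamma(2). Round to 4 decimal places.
\gamma(2) = 0.7669

Multiply the model equation by X_{t-k} and take expectations. With theta_0 = psi_0 = 1 and psi_j the MA(infinity) weights, this gives
  gamma(k) - sum_i phi_i gamma(k-i) = c_k,
  c_k = sigma^2 * sum_{j=k..q} theta_j psi_{j-k}   (c_k = 0 for k > q),
using gamma(-m) = gamma(m).
psi-weights needed (psi_j = theta_j + sum_i phi_i psi_{j-i}):
  psi_1 = theta_1 + phi_1 = 0.198 + (0.316) = 0.514
Right-hand sides:
  c_0 = sigma^2 (1 + theta_1 psi_1) = 4 * (1 + (0.198)(0.514)) = 4 * 1.101772 = 4.407088
  c_1 = sigma^2 theta_1 = 4 * (0.198) = 0.792
  c_2 = 0
Equations for k = 0 and k = 1 (AR order 1):
  gamma(0) = phi_1 gamma(1) + c_0
  gamma(1) = phi_1 gamma(0) + c_1
Substituting the second into the first: gamma(0) (1 - phi_1^2) = c_0 + phi_1 c_1, so
  gamma(0) = (c_0 + phi_1 c_1) / (1 - phi_1^2) = (4.407088 + (0.316)(0.792)) / (1 - (0.316)^2) = 4.65736 / 0.900144 = 5.174017.
  gamma(1) = phi_1 gamma(0) + c_1 = (0.316)(5.174017) + (0.792) = 2.426989.
For k = 2 (> q): gamma(2) = phi_1 gamma(1) = (0.316)(2.426989) = 0.766929.
Therefore gamma(2) = 0.7669 (to 4 decimal places).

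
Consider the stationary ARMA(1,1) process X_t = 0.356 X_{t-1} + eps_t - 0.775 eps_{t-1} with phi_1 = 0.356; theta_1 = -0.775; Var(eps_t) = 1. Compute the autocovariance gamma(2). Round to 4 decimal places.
\gamma(2) = -0.1237

Multiply the model equation by X_{t-k} and take expectations. With theta_0 = psi_0 = 1 and psi_j the MA(infinity) weights, this gives
  gamma(k) - sum_i phi_i gamma(k-i) = c_k,
  c_k = sigma^2 * sum_{j=k..q} theta_j psi_{j-k}   (c_k = 0 for k > q),
using gamma(-m) = gamma(m).
psi-weights needed (psi_j = theta_j + sum_i phi_i psi_{j-i}):
  psi_1 = theta_1 + phi_1 = -0.775 + (0.356) = -0.419
Right-hand sides:
  c_0 = sigma^2 (1 + theta_1 psi_1) = 1 * (1 + (-0.775)(-0.419)) = 1 * 1.324725 = 1.324725
  c_1 = sigma^2 theta_1 = 1 * (-0.775) = -0.775
  c_2 = 0
Equations for k = 0 and k = 1 (AR order 1):
  gamma(0) = phi_1 gamma(1) + c_0
  gamma(1) = phi_1 gamma(0) + c_1
Substituting the second into the first: gamma(0) (1 - phi_1^2) = c_0 + phi_1 c_1, so
  gamma(0) = (c_0 + phi_1 c_1) / (1 - phi_1^2) = (1.324725 + (0.356)(-0.775)) / (1 - (0.356)^2) = 1.048825 / 0.873264 = 1.20104.
  gamma(1) = phi_1 gamma(0) + c_1 = (0.356)(1.20104) + (-0.775) = -0.34743.
For k = 2 (> q): gamma(2) = phi_1 gamma(1) = (0.356)(-0.34743) = -0.123685.
Therefore gamma(2) = -0.1237 (to 4 decimal places).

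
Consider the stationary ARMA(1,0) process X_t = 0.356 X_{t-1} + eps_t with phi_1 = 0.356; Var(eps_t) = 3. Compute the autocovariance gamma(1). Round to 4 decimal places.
\gamma(1) = 1.2230

Multiply the model equation by X_{t-k} and take expectations. With theta_0 = psi_0 = 1 and psi_j the MA(infinity) weights, this gives
  gamma(k) - sum_i phi_i gamma(k-i) = c_k,
  c_k = sigma^2 * sum_{j=k..q} theta_j psi_{j-k}   (c_k = 0 for k > q),
using gamma(-m) = gamma(m).
Pure AR (q = 0): c_0 = sigma^2 = 3, c_k = 0 for k >= 1.
Equations for k = 0 and k = 1 (AR order 1):
  gamma(0) = phi_1 gamma(1) + c_0
  gamma(1) = phi_1 gamma(0) + c_1
Substituting the second into the first: gamma(0) (1 - phi_1^2) = c_0 + phi_1 c_1, so
  gamma(0) = c_0 / (1 - phi_1^2) = 3 / (1 - (0.356)^2) = 3 / 0.873264 = 3.435387.
  gamma(1) = phi_1 gamma(0) = (0.356)(3.435387) = 1.222998.
Therefore gamma(1) = 1.2230 (to 4 decimal places).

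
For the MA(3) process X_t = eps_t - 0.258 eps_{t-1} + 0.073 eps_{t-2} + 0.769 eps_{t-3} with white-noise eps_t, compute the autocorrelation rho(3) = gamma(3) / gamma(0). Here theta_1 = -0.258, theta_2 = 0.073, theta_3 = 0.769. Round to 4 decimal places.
\rho(3) = 0.4623

For an MA(q) process with theta_0 = 1, the autocovariance is
  gamma(k) = sigma^2 * sum_{i=0..q-k} theta_i * theta_{i+k},
and rho(k) = gamma(k) / gamma(0). Sigma^2 cancels.
  numerator   = (1)*(0.769) = 0.769.
  denominator = (1)^2 + (-0.258)^2 + (0.073)^2 + (0.769)^2 = 1.663254.
  rho(3) = 0.769 / 1.663254 = 0.4623.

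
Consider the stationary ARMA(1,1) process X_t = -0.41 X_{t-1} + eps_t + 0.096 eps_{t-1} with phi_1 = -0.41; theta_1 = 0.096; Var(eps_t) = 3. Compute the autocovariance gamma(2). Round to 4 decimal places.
\gamma(2) = 0.4460

Multiply the model equation by X_{t-k} and take expectations. With theta_0 = psi_0 = 1 and psi_j the MA(infinity) weights, this gives
  gamma(k) - sum_i phi_i gamma(k-i) = c_k,
  c_k = sigma^2 * sum_{j=k..q} theta_j psi_{j-k}   (c_k = 0 for k > q),
using gamma(-m) = gamma(m).
psi-weights needed (psi_j = theta_j + sum_i phi_i psi_{j-i}):
  psi_1 = theta_1 + phi_1 = 0.096 + (-0.41) = -0.314
Right-hand sides:
  c_0 = sigma^2 (1 + theta_1 psi_1) = 3 * (1 + (0.096)(-0.314)) = 3 * 0.969856 = 2.909568
  c_1 = sigma^2 theta_1 = 3 * (0.096) = 0.288
  c_2 = 0
Equations for k = 0 and k = 1 (AR order 1):
  gamma(0) = phi_1 gamma(1) + c_0
  gamma(1) = phi_1 gamma(0) + c_1
Substituting the second into the first: gamma(0) (1 - phi_1^2) = c_0 + phi_1 c_1, so
  gamma(0) = (c_0 + phi_1 c_1) / (1 - phi_1^2) = (2.909568 + (-0.41)(0.288)) / (1 - (-0.41)^2) = 2.791488 / 0.8319 = 3.355557.
  gamma(1) = phi_1 gamma(0) + c_1 = (-0.41)(3.355557) + (0.288) = -1.087778.
For k = 2 (> q): gamma(2) = phi_1 gamma(1) = (-0.41)(-1.087778) = 0.445989.
Therefore gamma(2) = 0.4460 (to 4 decimal places).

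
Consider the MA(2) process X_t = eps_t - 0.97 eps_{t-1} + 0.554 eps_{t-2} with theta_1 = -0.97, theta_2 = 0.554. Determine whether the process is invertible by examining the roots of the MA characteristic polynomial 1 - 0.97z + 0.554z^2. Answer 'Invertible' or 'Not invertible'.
\text{Invertible}

The MA(q) characteristic polynomial is P(z) = 1 - 0.97z + 0.554z^2.
Invertibility requires all roots to lie outside the unit circle, i.e. |z| > 1 for every root.
Set 1 + (-0.97) z + (0.554) z^2 = 0, i.e. a z^2 + b z + c = 0 with a = 0.554, b = -0.97, c = 1.
Discriminant D = b^2 - 4ac = (-0.97)^2 - 4*(0.554)*1 = 0.9409 - (2.216) = -1.2751.
D < 0, so the roots are the complex-conjugate pair z = (-b +/- i sqrt(-D)) / (2a) = 0.8755 +/- 1.0191i.
For a conjugate pair |z|^2 = z * conj(z) = (product of roots) = c/a = 1/(0.554) = 1.805054, so |z| = sqrt(1.805054) = 1.3435 for both roots.
Moduli of all roots: 1.3435, 1.3435.
All moduli strictly greater than 1? Yes.
Verdict: Invertible.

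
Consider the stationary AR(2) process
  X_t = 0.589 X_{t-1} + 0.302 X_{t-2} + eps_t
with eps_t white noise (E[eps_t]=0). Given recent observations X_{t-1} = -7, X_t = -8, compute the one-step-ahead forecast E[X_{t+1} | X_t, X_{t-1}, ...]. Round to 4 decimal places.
E[X_{t+1} \mid \mathcal F_t] = -6.8260

For an AR(p) model X_t = c + sum_i phi_i X_{t-i} + eps_t, the
one-step-ahead conditional mean is
  E[X_{t+1} | X_t, ...] = c + sum_i phi_i X_{t+1-i}.
Substitute known values:
  E[X_{t+1} | ...] = (0.589) * (-8) + (0.302) * (-7)
                   = -6.8260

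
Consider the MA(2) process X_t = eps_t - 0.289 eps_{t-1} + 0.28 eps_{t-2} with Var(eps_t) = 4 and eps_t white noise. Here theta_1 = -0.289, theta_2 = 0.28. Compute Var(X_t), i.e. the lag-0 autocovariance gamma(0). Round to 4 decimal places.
\gamma(0) = 4.6477

For an MA(q) process X_t = eps_t + sum_i theta_i eps_{t-i} with
Var(eps_t) = sigma^2, the variance is
  gamma(0) = sigma^2 * (1 + sum_i theta_i^2).
  sum_i theta_i^2 = (-0.289)^2 + (0.28)^2 = 0.083521 + 0.0784 = 0.161921.
  gamma(0) = 4 * (1 + 0.161921) = 4 * 1.161921 = 4.647684, which rounds to 4.6477.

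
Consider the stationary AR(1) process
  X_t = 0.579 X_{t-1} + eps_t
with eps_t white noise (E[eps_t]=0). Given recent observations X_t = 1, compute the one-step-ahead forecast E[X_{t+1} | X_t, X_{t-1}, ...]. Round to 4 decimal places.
E[X_{t+1} \mid \mathcal F_t] = 0.5790

For an AR(p) model X_t = c + sum_i phi_i X_{t-i} + eps_t, the
one-step-ahead conditional mean is
  E[X_{t+1} | X_t, ...] = c + sum_i phi_i X_{t+1-i}.
Substitute known values:
  E[X_{t+1} | ...] = (0.579) * (1)
                   = 0.5790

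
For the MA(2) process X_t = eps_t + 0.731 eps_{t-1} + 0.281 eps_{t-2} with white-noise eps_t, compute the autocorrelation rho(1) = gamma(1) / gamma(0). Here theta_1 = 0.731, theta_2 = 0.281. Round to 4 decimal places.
\rho(1) = 0.5804

For an MA(q) process with theta_0 = 1, the autocovariance is
  gamma(k) = sigma^2 * sum_{i=0..q-k} theta_i * theta_{i+k},
and rho(k) = gamma(k) / gamma(0). Sigma^2 cancels.
  numerator   = (1)*(0.731) + (0.731)*(0.281) = 0.936411.
  denominator = (1)^2 + (0.731)^2 + (0.281)^2 = 1.613322.
  rho(1) = 0.936411 / 1.613322 = 0.5804.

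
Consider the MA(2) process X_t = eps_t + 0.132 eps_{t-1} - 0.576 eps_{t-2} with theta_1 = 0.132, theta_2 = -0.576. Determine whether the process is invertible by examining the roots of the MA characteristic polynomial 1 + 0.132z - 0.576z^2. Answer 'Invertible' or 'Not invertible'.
\text{Invertible}

The MA(q) characteristic polynomial is P(z) = 1 + 0.132z - 0.576z^2.
Invertibility requires all roots to lie outside the unit circle, i.e. |z| > 1 for every root.
Set 1 + (0.132) z + (-0.576) z^2 = 0, i.e. a z^2 + b z + c = 0 with a = -0.576, b = 0.132, c = 1.
Discriminant D = b^2 - 4ac = (0.132)^2 - 4*(-0.576)*1 = 0.017424 - (-2.304) = 2.321424.
D >= 0, so the roots are real: z = (-b +/- sqrt(D)) / (2a) = (-0.132 +/- 1.523622) / (-1.152).
  z_1 = (-0.132 + 1.523622) / (-1.152) = -1.208,   |z_1| = 1.208.
  z_2 = (-0.132 - 1.523622) / (-1.152) = 1.4372,   |z_2| = 1.4372.
Moduli of all roots: 1.2080, 1.4372.
All moduli strictly greater than 1? Yes.
Verdict: Invertible.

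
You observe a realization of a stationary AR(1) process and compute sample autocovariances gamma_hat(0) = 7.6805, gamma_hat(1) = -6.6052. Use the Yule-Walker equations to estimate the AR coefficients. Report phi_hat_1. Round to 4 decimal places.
\hat\phi_{1} = -0.8600

The Yule-Walker equations for an AR(p) process read, in matrix form,
  Gamma_p phi = r_p,   with   (Gamma_p)_{ij} = gamma(|i - j|),
                       (r_p)_i = gamma(i),   i,j = 1..p.
Substitute the sample gammas (Toeplitz matrix and right-hand side of size 1):
  Gamma_p = [[7.6805]]
  r_p     = [-6.6052]
With p = 1 this is the single equation gamma(0) phi_1 = gamma(1):
  phi_hat_1 = gamma(1) / gamma(0) = -6.6052 / 7.6805 = -0.8600.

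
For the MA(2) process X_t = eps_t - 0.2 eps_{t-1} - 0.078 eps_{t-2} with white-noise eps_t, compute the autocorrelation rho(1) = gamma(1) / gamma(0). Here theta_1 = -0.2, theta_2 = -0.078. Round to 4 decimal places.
\rho(1) = -0.1763

For an MA(q) process with theta_0 = 1, the autocovariance is
  gamma(k) = sigma^2 * sum_{i=0..q-k} theta_i * theta_{i+k},
and rho(k) = gamma(k) / gamma(0). Sigma^2 cancels.
  numerator   = (1)*(-0.2) + (-0.2)*(-0.078) = -0.1844.
  denominator = (1)^2 + (-0.2)^2 + (-0.078)^2 = 1.046084.
  rho(1) = -0.1844 / 1.046084 = -0.1763.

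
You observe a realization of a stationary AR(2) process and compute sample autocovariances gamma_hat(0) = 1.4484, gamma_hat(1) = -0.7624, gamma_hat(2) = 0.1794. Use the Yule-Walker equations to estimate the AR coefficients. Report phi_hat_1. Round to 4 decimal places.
\hat\phi_{1} = -0.6379

The Yule-Walker equations for an AR(p) process read, in matrix form,
  Gamma_p phi = r_p,   with   (Gamma_p)_{ij} = gamma(|i - j|),
                       (r_p)_i = gamma(i),   i,j = 1..p.
Substitute the sample gammas (Toeplitz matrix and right-hand side of size 2):
  Gamma_p = [[1.4484, -0.7624], [-0.7624, 1.4484]]
  r_p     = [-0.7624, 0.1794]
Written out:
  1.4484 phi_1 - 0.7624 phi_2 = -0.7624
  -0.7624 phi_1 + 1.4484 phi_2 = 0.1794
Solve by Cramer's rule:
  det = gamma(0)^2 - gamma(1)^2 = (1.4484)^2 - (-0.7624)^2 = 2.09786256 - 0.58125376 = 1.5166088
  phi_hat_1 = [gamma(1) gamma(0) - gamma(1) gamma(2)] / det = [(-0.7624)(1.4484) - (-0.7624)(0.1794)] / 1.5166088 = -0.9674856 / 1.5166088 = -0.6379
  phi_hat_2 = [gamma(0) gamma(2) - gamma(1)^2] / det = [(1.4484)(0.1794) - (-0.7624)^2] / 1.5166088 = -0.3214108 / 1.5166088 = -0.2119
So phi_hat = [-0.6379, -0.2119].
Therefore phi_hat_1 = -0.6379.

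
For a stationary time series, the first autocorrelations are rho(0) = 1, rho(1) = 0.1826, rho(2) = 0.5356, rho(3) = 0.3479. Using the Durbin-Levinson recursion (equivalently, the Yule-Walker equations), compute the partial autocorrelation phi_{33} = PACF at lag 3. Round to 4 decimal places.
\phi_{33} = 0.2920

The PACF at lag k is phi_{kk}, the last component of the solution
to the Yule-Walker system G_k phi = r_k where
  (G_k)_{ij} = rho(|i - j|), (r_k)_i = rho(i), i,j = 1..k.
Equivalently, Durbin-Levinson gives phi_{kk} iteratively:
  phi_{11} = rho(1)
  phi_{kk} = [rho(k) - sum_{j=1..k-1} phi_{k-1,j} rho(k-j)]
            / [1 - sum_{j=1..k-1} phi_{k-1,j} rho(j)],
  phi_{k,j} = phi_{k-1,j} - phi_{kk} phi_{k-1,k-j},  j = 1..k-1.
Step k = 1:
  phi_11 = rho(1) = 0.1826.
Step k = 2:
  phi_22 = [rho(2) - phi_11 rho(1)] / [1 - phi_11 rho(1)] = [0.5356 - (0.1826)(0.1826)] / [1 - (0.1826)(0.1826)]
         = 0.50225724 / 0.96665724 = 0.519582.
  Update: phi_21 = phi_11 - phi_22 phi_11 = 0.1826 - (0.519582)(0.1826) = 0.087724.
Step k = 3:
  phi_33 = [rho(3) - phi_21 rho(2) - phi_22 rho(1)] / [1 - phi_21 rho(1) - phi_22 rho(2)]
    numerator   = 0.3479 - (0.087724)(0.5356) - (0.519582)(0.1826) = 0.20603922
    denominator = 1 - (0.087724)(0.1826) - (0.519582)(0.5356) = 0.70569366
  phi_33 = 0.20603922 / 0.70569366 = 0.292.
Therefore phi_{33} = 0.2920.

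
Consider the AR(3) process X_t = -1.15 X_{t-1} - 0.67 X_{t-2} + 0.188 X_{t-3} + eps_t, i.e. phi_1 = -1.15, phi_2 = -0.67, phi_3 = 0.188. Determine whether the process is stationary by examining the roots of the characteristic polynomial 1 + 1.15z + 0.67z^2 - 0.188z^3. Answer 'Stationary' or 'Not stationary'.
\text{Stationary}

The AR(p) characteristic polynomial is P(z) = 1 + 1.15z + 0.67z^2 - 0.188z^3.
Stationarity requires all roots to lie outside the unit circle, i.e. |z| > 1 for every root.
Degree 3: look for a simple real root z0 first, then factor out (1 - z/z0) and solve the remaining quadratic.
Testing z0 = 5: P(5) = 1 + (1.15)(5) + (0.67)(5)^2 + (-0.188)(5)^3
  = 1 + (5.75) + (16.75) + (-23.5) = 0.  So z_0 = 5 is a root, |z_0| = 5.
Divide out the factor (1 - 0.2 z) = (1 - z/z0) (since 1/z0 = 0.2):
  P(z) = (1 - 0.2 z)(1 + (1.35) z + (0.94) z^2)
  [check: z-coef 1.35 - (0.2) = 1.15; z^2-coef 0.94 - (0.2)(1.35) = 0.67; z^3-coef -(0.2)(0.94) = -0.188.]
Remaining roots from the quadratic factor 1 + (1.35) z + (0.94) z^2:
  Set 1 + (1.35) z + (0.94) z^2 = 0, i.e. a z^2 + b z + c = 0 with a = 0.94, b = 1.35, c = 1.
  Discriminant D = b^2 - 4ac = (1.35)^2 - 4*(0.94)*1 = 1.8225 - (3.76) = -1.9375.
  D < 0, so the roots are the complex-conjugate pair z = (-b +/- i sqrt(-D)) / (2a) = -0.7181 +/- 0.7404i.
  For a conjugate pair |z|^2 = z * conj(z) = (product of roots) = c/a = 1/(0.94) = 1.06383, so |z| = sqrt(1.06383) = 1.0314 for both roots.
Moduli of all roots: 5.0000, 1.0314, 1.0314.
All moduli strictly greater than 1? Yes.
Verdict: Stationary.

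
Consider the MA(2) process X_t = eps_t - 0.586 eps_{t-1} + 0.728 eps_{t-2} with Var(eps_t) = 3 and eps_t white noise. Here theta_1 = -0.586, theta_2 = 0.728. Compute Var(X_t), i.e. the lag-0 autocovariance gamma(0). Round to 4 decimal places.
\gamma(0) = 5.6201

For an MA(q) process X_t = eps_t + sum_i theta_i eps_{t-i} with
Var(eps_t) = sigma^2, the variance is
  gamma(0) = sigma^2 * (1 + sum_i theta_i^2).
  sum_i theta_i^2 = (-0.586)^2 + (0.728)^2 = 0.343396 + 0.529984 = 0.87338.
  gamma(0) = 3 * (1 + 0.87338) = 3 * 1.87338 = 5.62014, which rounds to 5.6201.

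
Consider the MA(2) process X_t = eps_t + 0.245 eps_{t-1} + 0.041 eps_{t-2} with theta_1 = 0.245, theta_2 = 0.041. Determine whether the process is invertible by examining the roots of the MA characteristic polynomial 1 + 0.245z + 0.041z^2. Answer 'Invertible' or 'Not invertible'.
\text{Invertible}

The MA(q) characteristic polynomial is P(z) = 1 + 0.245z + 0.041z^2.
Invertibility requires all roots to lie outside the unit circle, i.e. |z| > 1 for every root.
Set 1 + (0.245) z + (0.041) z^2 = 0, i.e. a z^2 + b z + c = 0 with a = 0.041, b = 0.245, c = 1.
Discriminant D = b^2 - 4ac = (0.245)^2 - 4*(0.041)*1 = 0.060025 - (0.164) = -0.103975.
D < 0, so the roots are the complex-conjugate pair z = (-b +/- i sqrt(-D)) / (2a) = -2.9878 +/- 3.9323i.
For a conjugate pair |z|^2 = z * conj(z) = (product of roots) = c/a = 1/(0.041) = 24.390244, so |z| = sqrt(24.390244) = 4.9386 for both roots.
Moduli of all roots: 4.9386, 4.9386.
All moduli strictly greater than 1? Yes.
Verdict: Invertible.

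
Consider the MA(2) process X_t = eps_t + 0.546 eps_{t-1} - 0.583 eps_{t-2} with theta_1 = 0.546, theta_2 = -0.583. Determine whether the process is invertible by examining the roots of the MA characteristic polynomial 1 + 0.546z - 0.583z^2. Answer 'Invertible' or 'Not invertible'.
\text{Not invertible}

The MA(q) characteristic polynomial is P(z) = 1 + 0.546z - 0.583z^2.
Invertibility requires all roots to lie outside the unit circle, i.e. |z| > 1 for every root.
Set 1 + (0.546) z + (-0.583) z^2 = 0, i.e. a z^2 + b z + c = 0 with a = -0.583, b = 0.546, c = 1.
Discriminant D = b^2 - 4ac = (0.546)^2 - 4*(-0.583)*1 = 0.298116 - (-2.332) = 2.630116.
D >= 0, so the roots are real: z = (-b +/- sqrt(D)) / (2a) = (-0.546 +/- 1.621763) / (-1.166).
  z_1 = (-0.546 + 1.621763) / (-1.166) = -0.9226,   |z_1| = 0.9226.
  z_2 = (-0.546 - 1.621763) / (-1.166) = 1.8591,   |z_2| = 1.8591.
Moduli of all roots: 0.9226, 1.8591.
All moduli strictly greater than 1? No.
Verdict: Not invertible.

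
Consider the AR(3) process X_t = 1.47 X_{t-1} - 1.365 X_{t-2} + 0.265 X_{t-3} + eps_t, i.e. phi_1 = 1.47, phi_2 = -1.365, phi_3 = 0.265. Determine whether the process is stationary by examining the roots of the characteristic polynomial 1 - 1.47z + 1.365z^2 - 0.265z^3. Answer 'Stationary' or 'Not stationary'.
\text{Not stationary}

The AR(p) characteristic polynomial is P(z) = 1 - 1.47z + 1.365z^2 - 0.265z^3.
Stationarity requires all roots to lie outside the unit circle, i.e. |z| > 1 for every root.
Degree 3: look for a simple real root z0 first, then factor out (1 - z/z0) and solve the remaining quadratic.
Testing z0 = 4: P(4) = 1 + (-1.47)(4) + (1.365)(4)^2 + (-0.265)(4)^3
  = 1 + (-5.88) + (21.84) + (-16.96) = 0.  So z_0 = 4 is a root, |z_0| = 4.
Divide out the factor (1 - 0.25 z) = (1 - z/z0) (since 1/z0 = 0.25):
  P(z) = (1 - 0.25 z)(1 + (-1.22) z + (1.06) z^2)
  [check: z-coef -1.22 - (0.25) = -1.47; z^2-coef 1.06 - (0.25)(-1.22) = 1.365; z^3-coef -(0.25)(1.06) = -0.265.]
Remaining roots from the quadratic factor 1 + (-1.22) z + (1.06) z^2:
  Set 1 + (-1.22) z + (1.06) z^2 = 0, i.e. a z^2 + b z + c = 0 with a = 1.06, b = -1.22, c = 1.
  Discriminant D = b^2 - 4ac = (-1.22)^2 - 4*(1.06)*1 = 1.4884 - (4.24) = -2.7516.
  D < 0, so the roots are the complex-conjugate pair z = (-b +/- i sqrt(-D)) / (2a) = 0.5755 +/- 0.7825i.
  For a conjugate pair |z|^2 = z * conj(z) = (product of roots) = c/a = 1/(1.06) = 0.943396, so |z| = sqrt(0.943396) = 0.9713 for both roots.
Moduli of all roots: 4.0000, 0.9713, 0.9713.
All moduli strictly greater than 1? No.
Verdict: Not stationary.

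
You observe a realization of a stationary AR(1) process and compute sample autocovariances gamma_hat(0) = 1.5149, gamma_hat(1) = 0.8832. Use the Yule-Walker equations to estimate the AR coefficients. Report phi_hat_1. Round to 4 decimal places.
\hat\phi_{1} = 0.5830

The Yule-Walker equations for an AR(p) process read, in matrix form,
  Gamma_p phi = r_p,   with   (Gamma_p)_{ij} = gamma(|i - j|),
                       (r_p)_i = gamma(i),   i,j = 1..p.
Substitute the sample gammas (Toeplitz matrix and right-hand side of size 1):
  Gamma_p = [[1.5149]]
  r_p     = [0.8832]
With p = 1 this is the single equation gamma(0) phi_1 = gamma(1):
  phi_hat_1 = gamma(1) / gamma(0) = 0.8832 / 1.5149 = 0.5830.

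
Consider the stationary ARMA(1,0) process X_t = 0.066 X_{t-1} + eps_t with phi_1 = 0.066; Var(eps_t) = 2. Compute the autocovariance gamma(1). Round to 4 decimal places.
\gamma(1) = 0.1326

Multiply the model equation by X_{t-k} and take expectations. With theta_0 = psi_0 = 1 and psi_j the MA(infinity) weights, this gives
  gamma(k) - sum_i phi_i gamma(k-i) = c_k,
  c_k = sigma^2 * sum_{j=k..q} theta_j psi_{j-k}   (c_k = 0 for k > q),
using gamma(-m) = gamma(m).
Pure AR (q = 0): c_0 = sigma^2 = 2, c_k = 0 for k >= 1.
Equations for k = 0 and k = 1 (AR order 1):
  gamma(0) = phi_1 gamma(1) + c_0
  gamma(1) = phi_1 gamma(0) + c_1
Substituting the second into the first: gamma(0) (1 - phi_1^2) = c_0 + phi_1 c_1, so
  gamma(0) = c_0 / (1 - phi_1^2) = 2 / (1 - (0.066)^2) = 2 / 0.995644 = 2.00875.
  gamma(1) = phi_1 gamma(0) = (0.066)(2.00875) = 0.132578.
Therefore gamma(1) = 0.1326 (to 4 decimal places).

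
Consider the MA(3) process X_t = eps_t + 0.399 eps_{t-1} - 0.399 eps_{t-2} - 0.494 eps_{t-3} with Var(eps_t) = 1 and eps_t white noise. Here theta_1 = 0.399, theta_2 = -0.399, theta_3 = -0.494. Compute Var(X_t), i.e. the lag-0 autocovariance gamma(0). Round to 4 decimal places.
\gamma(0) = 1.5624

For an MA(q) process X_t = eps_t + sum_i theta_i eps_{t-i} with
Var(eps_t) = sigma^2, the variance is
  gamma(0) = sigma^2 * (1 + sum_i theta_i^2).
  sum_i theta_i^2 = (0.399)^2 + (-0.399)^2 + (-0.494)^2 = 0.159201 + 0.159201 + 0.244036 = 0.562438.
  gamma(0) = 1 * (1 + 0.562438) = 1 * 1.562438 = 1.562438, which rounds to 1.5624.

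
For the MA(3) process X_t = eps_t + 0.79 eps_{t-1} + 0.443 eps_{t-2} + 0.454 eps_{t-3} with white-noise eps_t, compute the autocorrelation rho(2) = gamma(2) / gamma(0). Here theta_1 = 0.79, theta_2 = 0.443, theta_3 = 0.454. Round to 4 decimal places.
\rho(2) = 0.3956

For an MA(q) process with theta_0 = 1, the autocovariance is
  gamma(k) = sigma^2 * sum_{i=0..q-k} theta_i * theta_{i+k},
and rho(k) = gamma(k) / gamma(0). Sigma^2 cancels.
  numerator   = (1)*(0.443) + (0.79)*(0.454) = 0.80166.
  denominator = (1)^2 + (0.79)^2 + (0.443)^2 + (0.454)^2 = 2.026465.
  rho(2) = 0.80166 / 2.026465 = 0.3956.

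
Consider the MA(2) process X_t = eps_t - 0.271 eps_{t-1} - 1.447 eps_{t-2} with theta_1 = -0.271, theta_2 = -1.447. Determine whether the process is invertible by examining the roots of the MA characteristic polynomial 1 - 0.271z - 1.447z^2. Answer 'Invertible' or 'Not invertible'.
\text{Not invertible}

The MA(q) characteristic polynomial is P(z) = 1 - 0.271z - 1.447z^2.
Invertibility requires all roots to lie outside the unit circle, i.e. |z| > 1 for every root.
Set 1 + (-0.271) z + (-1.447) z^2 = 0, i.e. a z^2 + b z + c = 0 with a = -1.447, b = -0.271, c = 1.
Discriminant D = b^2 - 4ac = (-0.271)^2 - 4*(-1.447)*1 = 0.073441 - (-5.788) = 5.861441.
D >= 0, so the roots are real: z = (-b +/- sqrt(D)) / (2a) = (0.271 +/- 2.421041) / (-2.894).
  z_1 = (0.271 + 2.421041) / (-2.894) = -0.9302,   |z_1| = 0.9302.
  z_2 = (0.271 - 2.421041) / (-2.894) = 0.7429,   |z_2| = 0.7429.
Moduli of all roots: 0.9302, 0.7429.
All moduli strictly greater than 1? No.
Verdict: Not invertible.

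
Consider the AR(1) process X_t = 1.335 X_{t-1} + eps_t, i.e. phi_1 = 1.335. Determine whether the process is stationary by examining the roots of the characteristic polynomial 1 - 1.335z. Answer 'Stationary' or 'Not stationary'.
\text{Not stationary}

The AR(p) characteristic polynomial is P(z) = 1 - 1.335z.
Stationarity requires all roots to lie outside the unit circle, i.e. |z| > 1 for every root.
This is linear in z: 1 + (-1.335) z = 0  =>  z = -1/(-1.335) = 0.749064,  |z| = 0.749064.
Moduli of all roots: 0.7491.
All moduli strictly greater than 1? No.
Verdict: Not stationary.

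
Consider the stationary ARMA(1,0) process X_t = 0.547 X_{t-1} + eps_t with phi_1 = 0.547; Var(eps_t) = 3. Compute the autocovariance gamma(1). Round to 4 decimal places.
\gamma(1) = 2.3416

Multiply the model equation by X_{t-k} and take expectations. With theta_0 = psi_0 = 1 and psi_j the MA(infinity) weights, this gives
  gamma(k) - sum_i phi_i gamma(k-i) = c_k,
  c_k = sigma^2 * sum_{j=k..q} theta_j psi_{j-k}   (c_k = 0 for k > q),
using gamma(-m) = gamma(m).
Pure AR (q = 0): c_0 = sigma^2 = 3, c_k = 0 for k >= 1.
Equations for k = 0 and k = 1 (AR order 1):
  gamma(0) = phi_1 gamma(1) + c_0
  gamma(1) = phi_1 gamma(0) + c_1
Substituting the second into the first: gamma(0) (1 - phi_1^2) = c_0 + phi_1 c_1, so
  gamma(0) = c_0 / (1 - phi_1^2) = 3 / (1 - (0.547)^2) = 3 / 0.700791 = 4.280877.
  gamma(1) = phi_1 gamma(0) = (0.547)(4.280877) = 2.34164.
Therefore gamma(1) = 2.3416 (to 4 decimal places).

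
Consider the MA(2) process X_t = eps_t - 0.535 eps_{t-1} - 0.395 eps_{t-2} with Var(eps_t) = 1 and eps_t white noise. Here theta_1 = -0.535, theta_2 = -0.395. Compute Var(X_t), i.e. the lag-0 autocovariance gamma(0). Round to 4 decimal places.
\gamma(0) = 1.4423

For an MA(q) process X_t = eps_t + sum_i theta_i eps_{t-i} with
Var(eps_t) = sigma^2, the variance is
  gamma(0) = sigma^2 * (1 + sum_i theta_i^2).
  sum_i theta_i^2 = (-0.535)^2 + (-0.395)^2 = 0.286225 + 0.156025 = 0.44225.
  gamma(0) = 1 * (1 + 0.44225) = 1 * 1.44225 = 1.44225, which rounds to 1.4423.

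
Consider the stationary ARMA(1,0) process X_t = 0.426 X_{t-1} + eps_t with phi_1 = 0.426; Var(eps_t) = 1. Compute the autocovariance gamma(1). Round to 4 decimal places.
\gamma(1) = 0.5204

Multiply the model equation by X_{t-k} and take expectations. With theta_0 = psi_0 = 1 and psi_j the MA(infinity) weights, this gives
  gamma(k) - sum_i phi_i gamma(k-i) = c_k,
  c_k = sigma^2 * sum_{j=k..q} theta_j psi_{j-k}   (c_k = 0 for k > q),
using gamma(-m) = gamma(m).
Pure AR (q = 0): c_0 = sigma^2 = 1, c_k = 0 for k >= 1.
Equations for k = 0 and k = 1 (AR order 1):
  gamma(0) = phi_1 gamma(1) + c_0
  gamma(1) = phi_1 gamma(0) + c_1
Substituting the second into the first: gamma(0) (1 - phi_1^2) = c_0 + phi_1 c_1, so
  gamma(0) = c_0 / (1 - phi_1^2) = 1 / (1 - (0.426)^2) = 1 / 0.818524 = 1.221711.
  gamma(1) = phi_1 gamma(0) = (0.426)(1.221711) = 0.520449.
Therefore gamma(1) = 0.5204 (to 4 decimal places).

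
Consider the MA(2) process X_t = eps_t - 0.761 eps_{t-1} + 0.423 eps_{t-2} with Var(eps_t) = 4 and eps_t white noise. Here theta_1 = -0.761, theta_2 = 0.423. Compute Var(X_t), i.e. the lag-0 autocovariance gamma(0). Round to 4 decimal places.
\gamma(0) = 7.0322

For an MA(q) process X_t = eps_t + sum_i theta_i eps_{t-i} with
Var(eps_t) = sigma^2, the variance is
  gamma(0) = sigma^2 * (1 + sum_i theta_i^2).
  sum_i theta_i^2 = (-0.761)^2 + (0.423)^2 = 0.579121 + 0.178929 = 0.75805.
  gamma(0) = 4 * (1 + 0.75805) = 4 * 1.75805 = 7.0322.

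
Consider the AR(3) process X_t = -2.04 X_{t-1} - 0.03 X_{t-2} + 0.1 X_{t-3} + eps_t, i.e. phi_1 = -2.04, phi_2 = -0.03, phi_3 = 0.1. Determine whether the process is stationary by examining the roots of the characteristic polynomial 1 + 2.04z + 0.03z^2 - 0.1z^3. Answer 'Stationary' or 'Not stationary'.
\text{Not stationary}

The AR(p) characteristic polynomial is P(z) = 1 + 2.04z + 0.03z^2 - 0.1z^3.
Stationarity requires all roots to lie outside the unit circle, i.e. |z| > 1 for every root.
Degree 3: look for a simple real root z0 first, then factor out (1 - z/z0) and solve the remaining quadratic.
Testing z0 = -0.5: P(-0.5) = 1 + (2.04)(-0.5) + (0.03)(-0.5)^2 + (-0.1)(-0.5)^3
  = 1 + (-1.02) + (0.0075) + (0.0125) = 0.  So z_0 = -0.5 is a root, |z_0| = 0.5.
Divide out the factor (1 + 2 z) = (1 - z/z0) (since 1/z0 = -2):
  P(z) = (1 + 2 z)(1 + (0.04) z + (-0.05) z^2)
  [check: z-coef 0.04 - (-2) = 2.04; z^2-coef -0.05 - (-2)(0.04) = 0.03; z^3-coef -(-2)(-0.05) = -0.1.]
Remaining roots from the quadratic factor 1 + (0.04) z + (-0.05) z^2:
  Set 1 + (0.04) z + (-0.05) z^2 = 0, i.e. a z^2 + b z + c = 0 with a = -0.05, b = 0.04, c = 1.
  Discriminant D = b^2 - 4ac = (0.04)^2 - 4*(-0.05)*1 = 0.0016 - (-0.2) = 0.2016.
  D >= 0, so the roots are real: z = (-b +/- sqrt(D)) / (2a) = (-0.04 +/- 0.448999) / (-0.1).
    z_1 = (-0.04 + 0.448999) / (-0.1) = -4.09,   |z_1| = 4.09.
    z_2 = (-0.04 - 0.448999) / (-0.1) = 4.89,   |z_2| = 4.89.
Moduli of all roots: 0.5000, 4.0900, 4.8900.
All moduli strictly greater than 1? No.
Verdict: Not stationary.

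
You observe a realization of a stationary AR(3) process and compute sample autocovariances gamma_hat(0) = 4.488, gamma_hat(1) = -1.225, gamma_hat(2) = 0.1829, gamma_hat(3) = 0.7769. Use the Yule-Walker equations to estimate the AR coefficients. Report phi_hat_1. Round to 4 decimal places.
\hat\phi_{1} = -0.2760

The Yule-Walker equations for an AR(p) process read, in matrix form,
  Gamma_p phi = r_p,   with   (Gamma_p)_{ij} = gamma(|i - j|),
                       (r_p)_i = gamma(i),   i,j = 1..p.
Substitute the sample gammas (Toeplitz matrix and right-hand side of size 3):
  Gamma_p = [[4.488, -1.225, 0.1829], [-1.225, 4.488, -1.225], [0.1829, -1.225, 4.488]]
  r_p     = [-1.225, 0.1829, 0.7769]
Written out (R1..R3):
  (R1) 4.488 phi_1 - 1.225 phi_2 + 0.1829 phi_3 = -1.225
  (R2) -1.225 phi_1 + 4.488 phi_2 - 1.225 phi_3 = 0.1829
  (R3) 0.1829 phi_1 - 1.225 phi_2 + 4.488 phi_3 = 0.7769
Gaussian elimination:
  R2 <- R2 - (-1.225/4.488) R1 = R2 - (-0.27295) R1:  4.153636 phi_2 - 1.175077 phi_3 = -0.151464
  R3 <- R3 - (0.1829/4.488) R1 = R3 - (0.040753) R1:  -1.175077 phi_2 + 4.480546 phi_3 = 0.826823
  R3 <- R3 - (-1.175077/4.153636) R2 = R3 - (-0.282903) R2:  4.148113 phi_3 = 0.783973
Back-substitution:
  phi_hat_3 = 0.783973 / 4.148113 = 0.188995
  phi_hat_2 = (-0.151464 - (-1.175077)(0.188995)) / 4.153636 = 0.017002
  phi_hat_1 = (-1.225 - (-1.225)(0.017002) - (0.1829)(0.188995)) / 4.488 = -0.276012
So phi_hat = [-0.2760, 0.0170, 0.1890].
Therefore phi_hat_1 = -0.2760.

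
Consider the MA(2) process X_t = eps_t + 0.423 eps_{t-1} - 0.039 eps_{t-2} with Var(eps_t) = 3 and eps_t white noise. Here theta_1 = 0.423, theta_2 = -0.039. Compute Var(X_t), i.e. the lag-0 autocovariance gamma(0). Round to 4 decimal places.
\gamma(0) = 3.5414

For an MA(q) process X_t = eps_t + sum_i theta_i eps_{t-i} with
Var(eps_t) = sigma^2, the variance is
  gamma(0) = sigma^2 * (1 + sum_i theta_i^2).
  sum_i theta_i^2 = (0.423)^2 + (-0.039)^2 = 0.178929 + 0.001521 = 0.18045.
  gamma(0) = 3 * (1 + 0.18045) = 3 * 1.18045 = 3.54135, which rounds to 3.5414.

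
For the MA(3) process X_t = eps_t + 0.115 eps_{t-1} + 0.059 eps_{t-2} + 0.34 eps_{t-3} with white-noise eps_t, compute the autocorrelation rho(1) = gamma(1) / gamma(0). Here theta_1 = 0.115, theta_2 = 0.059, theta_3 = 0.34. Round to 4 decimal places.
\rho(1) = 0.1253

For an MA(q) process with theta_0 = 1, the autocovariance is
  gamma(k) = sigma^2 * sum_{i=0..q-k} theta_i * theta_{i+k},
and rho(k) = gamma(k) / gamma(0). Sigma^2 cancels.
  numerator   = (1)*(0.115) + (0.115)*(0.059) + (0.059)*(0.34) = 0.141845.
  denominator = (1)^2 + (0.115)^2 + (0.059)^2 + (0.34)^2 = 1.132306.
  rho(1) = 0.141845 / 1.132306 = 0.1253.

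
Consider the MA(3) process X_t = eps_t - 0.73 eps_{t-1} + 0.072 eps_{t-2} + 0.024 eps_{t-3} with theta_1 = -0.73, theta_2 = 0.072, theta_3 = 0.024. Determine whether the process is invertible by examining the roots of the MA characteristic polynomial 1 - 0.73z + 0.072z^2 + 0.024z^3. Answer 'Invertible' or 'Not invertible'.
\text{Invertible}

The MA(q) characteristic polynomial is P(z) = 1 - 0.73z + 0.072z^2 + 0.024z^3.
Invertibility requires all roots to lie outside the unit circle, i.e. |z| > 1 for every root.
Degree 3: look for a simple real root z0 first, then factor out (1 - z/z0) and solve the remaining quadratic.
Testing z0 = 2.5: P(2.5) = 1 + (-0.73)(2.5) + (0.072)(2.5)^2 + (0.024)(2.5)^3
  = 1 + (-1.825) + (0.45) + (0.375) = 0.  So z_0 = 2.5 is a root, |z_0| = 2.5.
Divide out the factor (1 - 0.4 z) = (1 - z/z0) (since 1/z0 = 0.4):
  P(z) = (1 - 0.4 z)(1 + (-0.33) z + (-0.06) z^2)
  [check: z-coef -0.33 - (0.4) = -0.73; z^2-coef -0.06 - (0.4)(-0.33) = 0.072; z^3-coef -(0.4)(-0.06) = 0.024.]
Remaining roots from the quadratic factor 1 + (-0.33) z + (-0.06) z^2:
  Set 1 + (-0.33) z + (-0.06) z^2 = 0, i.e. a z^2 + b z + c = 0 with a = -0.06, b = -0.33, c = 1.
  Discriminant D = b^2 - 4ac = (-0.33)^2 - 4*(-0.06)*1 = 0.1089 - (-0.24) = 0.3489.
  D >= 0, so the roots are real: z = (-b +/- sqrt(D)) / (2a) = (0.33 +/- 0.590678) / (-0.12).
    z_1 = (0.33 + 0.590678) / (-0.12) = -7.6723,   |z_1| = 7.6723.
    z_2 = (0.33 - 0.590678) / (-0.12) = 2.1723,   |z_2| = 2.1723.
Moduli of all roots: 2.5000, 7.6723, 2.1723.
All moduli strictly greater than 1? Yes.
Verdict: Invertible.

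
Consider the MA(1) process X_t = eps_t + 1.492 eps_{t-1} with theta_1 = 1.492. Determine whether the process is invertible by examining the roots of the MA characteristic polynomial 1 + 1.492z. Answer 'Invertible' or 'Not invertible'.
\text{Not invertible}

The MA(q) characteristic polynomial is P(z) = 1 + 1.492z.
Invertibility requires all roots to lie outside the unit circle, i.e. |z| > 1 for every root.
This is linear in z: 1 + (1.492) z = 0  =>  z = -1/(1.492) = -0.670241,  |z| = 0.670241.
Moduli of all roots: 0.6702.
All moduli strictly greater than 1? No.
Verdict: Not invertible.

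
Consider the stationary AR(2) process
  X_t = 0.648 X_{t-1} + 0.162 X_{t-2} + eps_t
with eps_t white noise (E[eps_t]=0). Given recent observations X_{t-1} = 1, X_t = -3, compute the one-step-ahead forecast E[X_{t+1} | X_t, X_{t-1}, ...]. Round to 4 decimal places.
E[X_{t+1} \mid \mathcal F_t] = -1.7820

For an AR(p) model X_t = c + sum_i phi_i X_{t-i} + eps_t, the
one-step-ahead conditional mean is
  E[X_{t+1} | X_t, ...] = c + sum_i phi_i X_{t+1-i}.
Substitute known values:
  E[X_{t+1} | ...] = (0.648) * (-3) + (0.162) * (1)
                   = -1.7820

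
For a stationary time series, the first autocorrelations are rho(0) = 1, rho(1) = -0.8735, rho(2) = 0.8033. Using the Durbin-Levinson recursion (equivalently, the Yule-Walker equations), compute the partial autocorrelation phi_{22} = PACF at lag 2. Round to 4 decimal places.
\phi_{22} = 0.1700

The PACF at lag k is phi_{kk}, the last component of the solution
to the Yule-Walker system G_k phi = r_k where
  (G_k)_{ij} = rho(|i - j|), (r_k)_i = rho(i), i,j = 1..k.
Equivalently, Durbin-Levinson gives phi_{kk} iteratively:
  phi_{11} = rho(1)
  phi_{kk} = [rho(k) - sum_{j=1..k-1} phi_{k-1,j} rho(k-j)]
            / [1 - sum_{j=1..k-1} phi_{k-1,j} rho(j)],
  phi_{k,j} = phi_{k-1,j} - phi_{kk} phi_{k-1,k-j},  j = 1..k-1.
Step k = 1:
  phi_11 = rho(1) = -0.8735.
Step k = 2:
  phi_22 = [rho(2) - phi_11 rho(1)] / [1 - phi_11 rho(1)] = [0.8033 - (-0.8735)(-0.8735)] / [1 - (-0.8735)(-0.8735)]
         = 0.04029775 / 0.23699775 = 0.17.
Therefore phi_{22} = 0.1700.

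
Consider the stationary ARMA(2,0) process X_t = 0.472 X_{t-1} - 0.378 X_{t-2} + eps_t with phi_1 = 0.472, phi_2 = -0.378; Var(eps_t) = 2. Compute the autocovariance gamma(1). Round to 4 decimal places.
\gamma(1) = 0.9055

Multiply the model equation by X_{t-k} and take expectations. With theta_0 = psi_0 = 1 and psi_j the MA(infinity) weights, this gives
  gamma(k) - sum_i phi_i gamma(k-i) = c_k,
  c_k = sigma^2 * sum_{j=k..q} theta_j psi_{j-k}   (c_k = 0 for k > q),
using gamma(-m) = gamma(m).
Pure AR (q = 0): c_0 = sigma^2 = 2, c_k = 0 for k >= 1.
Equations for k = 0, 1, 2 (AR order 2, c_2 = 0):
  (E0) gamma(0) = phi_1 gamma(1) + phi_2 gamma(2) + c_0
  (E1) gamma(1) = phi_1 gamma(0) + phi_2 gamma(1) + c_1
  (E2) gamma(2) = phi_1 gamma(1) + phi_2 gamma(0)
From (E1): gamma(1) = A gamma(0) + B with
  A = phi_1 / (1 - phi_2) = 0.472 / 1.378 = 0.342525,   B = c_1 / (1 - phi_2) = 0 / 1.378 = 0.
Insert (E2) into (E0): gamma(0) (1 - phi_2^2) = phi_1 (1 + phi_2) gamma(1) + c_0.
  phi_1 (1 + phi_2) = (0.472)(0.622) = 0.293584,   1 - phi_2^2 = 0.857116.
Replace gamma(1) by A gamma(0) + B and collect gamma(0):
  gamma(0) [0.857116 - (0.293584)(0.342525)] = c_0 = 2
  gamma(0) * 0.756556 = 2
  gamma(0) = 2 / 0.756556 = 2.643558.
  gamma(1) = A gamma(0) = (0.342525)(2.643558) = 0.905486.
Therefore gamma(1) = 0.9055 (to 4 decimal places).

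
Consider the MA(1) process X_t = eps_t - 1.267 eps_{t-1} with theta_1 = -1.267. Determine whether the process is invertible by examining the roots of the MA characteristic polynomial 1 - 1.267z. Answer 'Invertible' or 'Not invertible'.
\text{Not invertible}

The MA(q) characteristic polynomial is P(z) = 1 - 1.267z.
Invertibility requires all roots to lie outside the unit circle, i.e. |z| > 1 for every root.
This is linear in z: 1 + (-1.267) z = 0  =>  z = -1/(-1.267) = 0.789266,  |z| = 0.789266.
Moduli of all roots: 0.7893.
All moduli strictly greater than 1? No.
Verdict: Not invertible.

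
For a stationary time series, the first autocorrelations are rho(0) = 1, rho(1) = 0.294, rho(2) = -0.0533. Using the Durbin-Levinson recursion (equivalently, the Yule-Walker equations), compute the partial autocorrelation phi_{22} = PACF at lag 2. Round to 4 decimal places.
\phi_{22} = -0.1530

The PACF at lag k is phi_{kk}, the last component of the solution
to the Yule-Walker system G_k phi = r_k where
  (G_k)_{ij} = rho(|i - j|), (r_k)_i = rho(i), i,j = 1..k.
Equivalently, Durbin-Levinson gives phi_{kk} iteratively:
  phi_{11} = rho(1)
  phi_{kk} = [rho(k) - sum_{j=1..k-1} phi_{k-1,j} rho(k-j)]
            / [1 - sum_{j=1..k-1} phi_{k-1,j} rho(j)],
  phi_{k,j} = phi_{k-1,j} - phi_{kk} phi_{k-1,k-j},  j = 1..k-1.
Step k = 1:
  phi_11 = rho(1) = 0.294.
Step k = 2:
  phi_22 = [rho(2) - phi_11 rho(1)] / [1 - phi_11 rho(1)] = [-0.0533 - (0.294)(0.294)] / [1 - (0.294)(0.294)]
         = -0.139736 / 0.913564 = -0.153.
Therefore phi_{22} = -0.1530.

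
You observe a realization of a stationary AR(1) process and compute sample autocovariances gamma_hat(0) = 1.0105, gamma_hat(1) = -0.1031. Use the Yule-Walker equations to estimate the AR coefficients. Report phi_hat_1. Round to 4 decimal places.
\hat\phi_{1} = -0.1020

The Yule-Walker equations for an AR(p) process read, in matrix form,
  Gamma_p phi = r_p,   with   (Gamma_p)_{ij} = gamma(|i - j|),
                       (r_p)_i = gamma(i),   i,j = 1..p.
Substitute the sample gammas (Toeplitz matrix and right-hand side of size 1):
  Gamma_p = [[1.0105]]
  r_p     = [-0.1031]
With p = 1 this is the single equation gamma(0) phi_1 = gamma(1):
  phi_hat_1 = gamma(1) / gamma(0) = -0.1031 / 1.0105 = -0.1020.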